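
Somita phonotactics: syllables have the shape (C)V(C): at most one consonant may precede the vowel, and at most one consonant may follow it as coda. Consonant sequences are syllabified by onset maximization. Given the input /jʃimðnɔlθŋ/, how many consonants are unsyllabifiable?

4

Under (C)V(C), the unsyllabifiable consonants are /j/, /ð/, /θ/, /ŋ/ (at most one coda consonant is licensed; onsets are limited to one consonant).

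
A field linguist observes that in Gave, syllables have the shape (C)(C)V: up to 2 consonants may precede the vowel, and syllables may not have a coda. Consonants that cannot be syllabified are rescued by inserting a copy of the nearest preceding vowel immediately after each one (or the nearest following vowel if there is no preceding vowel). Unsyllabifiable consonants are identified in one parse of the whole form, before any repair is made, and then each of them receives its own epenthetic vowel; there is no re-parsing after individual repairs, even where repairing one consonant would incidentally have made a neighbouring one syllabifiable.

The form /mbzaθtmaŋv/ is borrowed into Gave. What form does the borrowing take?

Syllabifying with onset maximization leaves /m/, /θ/, /ŋ/, /v/ stranded (no codas are permitted; onsets may contain at most 2 consonants).
Each unlicensed consonant becomes the onset of a new syllable: /m/ → /ma/, /θ/ → /θa/, /ŋ/ → /ŋa/, /v/ → /va/.

mabzaθatmaŋava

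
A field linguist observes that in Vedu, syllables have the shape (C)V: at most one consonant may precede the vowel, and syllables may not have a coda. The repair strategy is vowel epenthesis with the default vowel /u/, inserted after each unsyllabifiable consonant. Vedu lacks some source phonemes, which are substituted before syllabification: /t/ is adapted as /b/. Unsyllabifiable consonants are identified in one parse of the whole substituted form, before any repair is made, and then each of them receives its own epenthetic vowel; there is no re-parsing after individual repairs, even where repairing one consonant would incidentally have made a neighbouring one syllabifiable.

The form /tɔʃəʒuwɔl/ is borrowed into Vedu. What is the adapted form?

Substitution: /t/ → /b/, giving /bɔʃəʒuwɔl/.
The consonants /l/ cannot be parsed into a legal (C)V syllable (no codas are permitted; onsets are limited to one consonant).
Inserting the epenthetic vowel yields /l/ → /lu/.

bɔʃəʒuwɔlu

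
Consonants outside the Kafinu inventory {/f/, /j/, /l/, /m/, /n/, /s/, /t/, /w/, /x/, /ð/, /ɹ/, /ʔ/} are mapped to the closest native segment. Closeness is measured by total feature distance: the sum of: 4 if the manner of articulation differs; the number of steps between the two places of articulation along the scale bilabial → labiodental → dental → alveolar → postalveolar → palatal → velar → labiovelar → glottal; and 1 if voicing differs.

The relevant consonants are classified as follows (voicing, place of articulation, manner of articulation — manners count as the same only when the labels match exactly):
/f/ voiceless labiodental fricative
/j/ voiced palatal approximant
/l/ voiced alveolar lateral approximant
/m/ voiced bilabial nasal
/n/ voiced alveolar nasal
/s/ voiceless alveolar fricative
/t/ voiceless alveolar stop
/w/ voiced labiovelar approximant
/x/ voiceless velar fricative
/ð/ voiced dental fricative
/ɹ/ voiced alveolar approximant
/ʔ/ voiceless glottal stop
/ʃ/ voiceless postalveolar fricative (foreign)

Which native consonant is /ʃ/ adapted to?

/s/ is closest: same manner (fricative), place distance 1 (postalveolar→alveolar), same voicing; total 1. Next closest is /x/ at distance 2.

s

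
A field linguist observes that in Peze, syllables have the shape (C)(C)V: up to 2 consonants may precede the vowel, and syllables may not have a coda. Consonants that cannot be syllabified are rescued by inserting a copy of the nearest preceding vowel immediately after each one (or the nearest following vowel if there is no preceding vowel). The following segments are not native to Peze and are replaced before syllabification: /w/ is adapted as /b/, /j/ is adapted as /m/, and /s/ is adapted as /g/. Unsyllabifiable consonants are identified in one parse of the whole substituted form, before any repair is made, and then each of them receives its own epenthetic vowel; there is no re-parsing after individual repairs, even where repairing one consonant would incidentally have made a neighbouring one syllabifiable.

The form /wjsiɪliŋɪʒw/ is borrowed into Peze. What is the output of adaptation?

bimgiɪliŋɪʒɪbɪ

Substitution: /w/ → /b/, /j/ → /m/, /s/ → /g/, giving /bmgiɪliŋɪʒb/.
Under (C)(C)V, the unsyllabifiable consonants are /b/, /ʒ/, /b/ (no codas are permitted; onsets may contain at most 2 consonants).
Epenthesis after each stranded consonant: /b/ → /bi/, /ʒ/ → /ʒɪ/, /b/ → /bɪ/.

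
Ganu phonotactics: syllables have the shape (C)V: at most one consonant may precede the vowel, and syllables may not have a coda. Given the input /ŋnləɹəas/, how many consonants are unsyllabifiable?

3

Syllabifying with onset maximization leaves /ŋ/, /n/, /s/ stranded (no codas are permitted; onsets are limited to one consonant).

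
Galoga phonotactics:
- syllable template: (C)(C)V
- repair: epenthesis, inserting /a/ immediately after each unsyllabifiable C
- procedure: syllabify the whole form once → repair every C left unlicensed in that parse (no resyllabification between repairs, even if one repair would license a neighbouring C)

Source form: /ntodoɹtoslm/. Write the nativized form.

ntodoɹtosalama

Syllabifying with onset maximization leaves /s/, /l/, /m/ stranded (no codas are permitted; onsets may contain at most 2 consonants).
Inserting the epenthetic vowel yields /s/ → /sa/, /l/ → /la/, /m/ → /ma/.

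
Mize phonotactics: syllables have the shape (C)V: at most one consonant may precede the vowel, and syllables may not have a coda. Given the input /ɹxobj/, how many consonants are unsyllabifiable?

3

Under (C)V, the unsyllabifiable consonants are /ɹ/, /b/, /j/ (no codas are permitted; onsets are limited to one consonant).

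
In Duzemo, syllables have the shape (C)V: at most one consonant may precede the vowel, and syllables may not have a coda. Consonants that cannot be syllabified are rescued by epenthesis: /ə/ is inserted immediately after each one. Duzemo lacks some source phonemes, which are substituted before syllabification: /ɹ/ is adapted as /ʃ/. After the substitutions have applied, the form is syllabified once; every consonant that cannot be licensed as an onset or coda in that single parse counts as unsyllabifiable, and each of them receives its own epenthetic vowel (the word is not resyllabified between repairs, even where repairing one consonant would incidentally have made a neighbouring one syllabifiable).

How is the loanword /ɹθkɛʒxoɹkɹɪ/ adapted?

Substitution: /ɹ/ → /ʃ/, giving /ʃθkɛʒxoʃkʃɪ/.
The consonants /ʃ/, /θ/, /ʒ/, /ʃ/, /k/ cannot be parsed into a legal (C)V syllable (no codas are permitted; onsets are limited to one consonant).
Inserting the epenthetic vowel yields /ʃ/ → /ʃə/, /θ/ → /θə/, /ʒ/ → /ʒə/, /ʃ/ → /ʃə/, /k/ → /kə/.

ʃəθəkɛʒəxoʃəkəʃɪ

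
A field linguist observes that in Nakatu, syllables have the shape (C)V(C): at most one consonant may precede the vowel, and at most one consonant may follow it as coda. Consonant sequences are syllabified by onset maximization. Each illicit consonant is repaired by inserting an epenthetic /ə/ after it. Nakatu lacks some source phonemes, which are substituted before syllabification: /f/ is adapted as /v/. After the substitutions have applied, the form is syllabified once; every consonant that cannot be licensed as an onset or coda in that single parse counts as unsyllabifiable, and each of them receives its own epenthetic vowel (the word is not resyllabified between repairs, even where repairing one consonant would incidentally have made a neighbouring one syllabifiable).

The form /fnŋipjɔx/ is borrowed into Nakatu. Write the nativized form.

Substitution: /f/ → /v/, giving /vnŋipjɔx/.
The consonants /v/, /n/ cannot be parsed into a legal (C)V(C) syllable (at most one coda consonant is licensed; onsets are limited to one consonant).
Inserting the epenthetic vowel yields /v/ → /və/, /n/ → /nə/.

vənəŋipjɔx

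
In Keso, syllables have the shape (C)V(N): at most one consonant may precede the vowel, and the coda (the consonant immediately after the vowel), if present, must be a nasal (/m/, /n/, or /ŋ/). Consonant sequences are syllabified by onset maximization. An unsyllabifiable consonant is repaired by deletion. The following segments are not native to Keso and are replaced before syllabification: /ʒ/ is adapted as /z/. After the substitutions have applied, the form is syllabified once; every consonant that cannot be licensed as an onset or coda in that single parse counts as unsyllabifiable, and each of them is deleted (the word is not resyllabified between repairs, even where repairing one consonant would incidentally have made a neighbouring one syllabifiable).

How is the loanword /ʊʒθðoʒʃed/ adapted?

ʊðoʃe

Substitution: /ʒ/ → /z/, giving /ʊzθðozʃed/.
The consonants /z/, /θ/, /z/, /d/ cannot be parsed into a legal (C)V(N) syllable (only a nasal (/m/, /n/, or /ŋ/) is licensed in coda position; onsets are limited to one consonant).
Deletion applies to /z/, /θ/, /z/, /d/.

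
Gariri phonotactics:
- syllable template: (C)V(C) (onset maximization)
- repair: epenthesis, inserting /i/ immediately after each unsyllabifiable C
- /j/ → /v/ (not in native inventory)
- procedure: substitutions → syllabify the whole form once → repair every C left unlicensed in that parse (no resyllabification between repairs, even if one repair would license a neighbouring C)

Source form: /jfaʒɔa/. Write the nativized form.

Substitution: /j/ → /v/, giving /vfaʒɔa/.
Syllabifying with onset maximization leaves /v/ stranded (at most one coda consonant is licensed; onsets are limited to one consonant).
Each unlicensed consonant becomes the onset of a new syllable: /v/ → /vi/.

vifaʒɔa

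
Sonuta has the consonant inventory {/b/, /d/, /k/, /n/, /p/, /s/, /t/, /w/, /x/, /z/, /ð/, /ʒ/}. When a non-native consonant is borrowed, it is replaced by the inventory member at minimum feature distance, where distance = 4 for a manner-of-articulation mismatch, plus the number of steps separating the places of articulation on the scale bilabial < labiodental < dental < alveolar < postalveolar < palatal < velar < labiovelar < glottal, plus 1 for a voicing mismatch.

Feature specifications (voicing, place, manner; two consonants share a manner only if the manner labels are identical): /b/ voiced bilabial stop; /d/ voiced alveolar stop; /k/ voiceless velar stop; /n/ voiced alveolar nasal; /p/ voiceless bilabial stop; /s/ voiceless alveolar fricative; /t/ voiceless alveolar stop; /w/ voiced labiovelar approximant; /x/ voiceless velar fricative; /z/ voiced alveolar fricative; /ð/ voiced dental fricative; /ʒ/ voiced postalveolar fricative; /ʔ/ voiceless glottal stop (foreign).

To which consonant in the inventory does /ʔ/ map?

/k/ is closest: same manner (stop), place distance 2 (glottal→velar), same voicing; total 2. Next closest is /t/ at distance 5.

k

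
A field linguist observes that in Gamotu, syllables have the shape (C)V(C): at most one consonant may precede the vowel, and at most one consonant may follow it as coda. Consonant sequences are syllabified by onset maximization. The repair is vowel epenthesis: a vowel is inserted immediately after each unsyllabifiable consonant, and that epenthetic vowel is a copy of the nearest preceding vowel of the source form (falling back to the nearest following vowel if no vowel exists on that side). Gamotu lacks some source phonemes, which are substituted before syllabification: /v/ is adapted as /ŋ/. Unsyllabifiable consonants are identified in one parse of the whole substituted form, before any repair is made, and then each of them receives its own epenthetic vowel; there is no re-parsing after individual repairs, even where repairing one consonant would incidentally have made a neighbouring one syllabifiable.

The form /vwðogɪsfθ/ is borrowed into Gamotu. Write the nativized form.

ŋowoðogɪsfɪθɪ

Substitution: /v/ → /ŋ/, giving /ŋwðogɪsfθ/.
Under (C)V(C), the unsyllabifiable consonants are /ŋ/, /w/, /f/, /θ/ (at most one coda consonant is licensed; onsets are limited to one consonant).
Epenthesis after each stranded consonant: /ŋ/ → /ŋo/, /w/ → /wo/, /f/ → /fɪ/, /θ/ → /θɪ/.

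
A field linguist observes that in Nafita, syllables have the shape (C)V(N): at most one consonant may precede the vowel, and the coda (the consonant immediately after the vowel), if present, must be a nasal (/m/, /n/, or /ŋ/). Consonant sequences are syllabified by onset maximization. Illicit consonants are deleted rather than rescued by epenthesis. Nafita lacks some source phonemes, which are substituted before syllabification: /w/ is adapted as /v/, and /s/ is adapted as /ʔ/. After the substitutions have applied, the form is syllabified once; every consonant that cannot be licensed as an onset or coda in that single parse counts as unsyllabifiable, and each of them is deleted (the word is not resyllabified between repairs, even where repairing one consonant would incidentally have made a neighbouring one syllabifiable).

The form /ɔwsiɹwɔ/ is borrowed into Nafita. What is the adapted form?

ɔʔivɔ

Substitution: /w/ → /v/, /s/ → /ʔ/, giving /ɔvʔiɹvɔ/.
The consonants /v/, /ɹ/ cannot be parsed into a legal (C)V(N) syllable (only a nasal (/m/, /n/, or /ŋ/) is licensed in coda position; onsets are limited to one consonant).
Deleting the stranded consonants removes /v/, /ɹ/.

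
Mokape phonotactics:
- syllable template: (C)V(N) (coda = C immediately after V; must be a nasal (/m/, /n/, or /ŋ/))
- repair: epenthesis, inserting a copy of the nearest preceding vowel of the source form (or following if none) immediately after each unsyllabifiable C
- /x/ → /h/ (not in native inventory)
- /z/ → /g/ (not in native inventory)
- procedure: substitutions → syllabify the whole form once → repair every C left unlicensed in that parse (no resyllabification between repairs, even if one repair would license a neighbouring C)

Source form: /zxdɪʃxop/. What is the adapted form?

gɪhɪdɪʃɪhopo

Substitution: /z/ → /g/, /x/ → /h/, giving /ghdɪʃhop/.
Syllabifying with onset maximization leaves /g/, /h/, /ʃ/, /p/ stranded (only a nasal (/m/, /n/, or /ŋ/) is licensed in coda position; onsets are limited to one consonant).
Each unlicensed consonant becomes the onset of a new syllable: /g/ → /gɪ/, /h/ → /hɪ/, /ʃ/ → /ʃɪ/, /p/ → /po/.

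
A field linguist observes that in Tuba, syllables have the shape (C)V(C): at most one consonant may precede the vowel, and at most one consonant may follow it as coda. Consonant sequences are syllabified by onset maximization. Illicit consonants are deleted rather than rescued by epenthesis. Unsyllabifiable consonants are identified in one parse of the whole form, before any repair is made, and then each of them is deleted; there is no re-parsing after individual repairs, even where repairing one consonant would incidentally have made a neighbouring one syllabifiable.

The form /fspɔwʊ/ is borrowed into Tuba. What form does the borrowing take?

pɔwʊ

Syllabifying with onset maximization leaves /f/, /s/ stranded (at most one coda consonant is licensed; onsets are limited to one consonant).
Each unlicensed consonant is deleted: /f/, /s/.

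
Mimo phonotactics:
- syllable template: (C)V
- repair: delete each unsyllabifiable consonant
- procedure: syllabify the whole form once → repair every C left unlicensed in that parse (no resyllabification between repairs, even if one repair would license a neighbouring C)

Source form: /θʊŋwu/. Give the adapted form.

Syllabifying with onset maximization leaves /ŋ/ stranded (no codas are permitted; onsets are limited to one consonant).
Each unlicensed consonant is deleted: /ŋ/.

θʊwu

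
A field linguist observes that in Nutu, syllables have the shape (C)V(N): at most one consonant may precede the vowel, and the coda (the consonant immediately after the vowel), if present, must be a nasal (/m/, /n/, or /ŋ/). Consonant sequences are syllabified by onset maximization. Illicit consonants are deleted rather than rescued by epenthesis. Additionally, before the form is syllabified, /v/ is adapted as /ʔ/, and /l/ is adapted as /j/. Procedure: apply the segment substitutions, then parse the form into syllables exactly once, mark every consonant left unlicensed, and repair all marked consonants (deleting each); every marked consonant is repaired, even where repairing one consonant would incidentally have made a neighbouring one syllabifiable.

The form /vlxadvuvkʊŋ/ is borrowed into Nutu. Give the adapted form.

xaʔukʊŋ

Substitution: /v/ → /ʔ/, /l/ → /j/, giving /ʔjxadʔuʔkʊŋ/.
The consonants /ʔ/, /j/, /d/, /ʔ/ cannot be parsed into a legal (C)V(N) syllable (only a nasal (/m/, /n/, or /ŋ/) is licensed in coda position; onsets are limited to one consonant).
Deletion applies to /ʔ/, /j/, /d/, /ʔ/.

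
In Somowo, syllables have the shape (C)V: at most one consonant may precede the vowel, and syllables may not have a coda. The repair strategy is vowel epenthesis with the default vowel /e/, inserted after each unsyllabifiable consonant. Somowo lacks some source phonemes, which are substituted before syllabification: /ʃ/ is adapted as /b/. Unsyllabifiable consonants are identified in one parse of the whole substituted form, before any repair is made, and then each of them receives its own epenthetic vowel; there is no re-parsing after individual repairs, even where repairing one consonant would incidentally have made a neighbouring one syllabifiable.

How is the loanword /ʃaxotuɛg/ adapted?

baxotuɛge

Substitution: /ʃ/ → /b/, giving /baxotuɛg/.
The consonants /g/ cannot be parsed into a legal (C)V syllable (no codas are permitted; onsets are limited to one consonant).
Epenthesis after each stranded consonant: /g/ → /ge/.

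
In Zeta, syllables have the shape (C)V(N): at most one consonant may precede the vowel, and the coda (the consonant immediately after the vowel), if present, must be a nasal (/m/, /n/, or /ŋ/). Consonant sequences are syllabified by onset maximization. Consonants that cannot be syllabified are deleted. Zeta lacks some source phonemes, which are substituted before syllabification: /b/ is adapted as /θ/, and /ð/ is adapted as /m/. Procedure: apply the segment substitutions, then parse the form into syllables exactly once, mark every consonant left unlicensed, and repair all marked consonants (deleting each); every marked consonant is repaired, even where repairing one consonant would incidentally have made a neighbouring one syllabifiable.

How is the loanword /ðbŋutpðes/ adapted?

Substitution: /ð/ → /m/, /b/ → /θ/, giving /mθŋutpmes/.
Under (C)V(N), the unsyllabifiable consonants are /m/, /θ/, /t/, /p/, /s/ (only a nasal (/m/, /n/, or /ŋ/) is licensed in coda position; onsets are limited to one consonant).
Deleting the stranded consonants removes /m/, /θ/, /t/, /p/, /s/.

ŋume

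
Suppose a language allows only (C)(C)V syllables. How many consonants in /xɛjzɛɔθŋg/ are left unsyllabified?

Syllabifying with onset maximization leaves /θ/, /ŋ/, /g/ stranded (no codas are permitted; onsets may contain at most 2 consonants).

3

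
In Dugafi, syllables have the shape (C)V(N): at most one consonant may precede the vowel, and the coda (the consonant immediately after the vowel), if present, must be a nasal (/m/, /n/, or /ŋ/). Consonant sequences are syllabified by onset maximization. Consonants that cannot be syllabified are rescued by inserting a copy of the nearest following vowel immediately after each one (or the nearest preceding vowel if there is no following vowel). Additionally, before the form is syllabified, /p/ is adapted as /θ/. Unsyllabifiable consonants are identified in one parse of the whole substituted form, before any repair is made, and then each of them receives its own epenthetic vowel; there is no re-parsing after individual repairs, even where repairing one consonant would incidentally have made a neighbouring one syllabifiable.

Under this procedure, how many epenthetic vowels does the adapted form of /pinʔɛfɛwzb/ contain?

3

After substitution the input is /θinʔɛfɛwzb/.
The unsyllabifiable consonants are /w/, /z/, /b/; each receives one epenthetic vowel.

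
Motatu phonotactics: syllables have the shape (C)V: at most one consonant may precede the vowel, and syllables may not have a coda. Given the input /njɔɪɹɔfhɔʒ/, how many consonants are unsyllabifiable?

3

Syllabifying with onset maximization leaves /n/, /f/, /ʒ/ stranded (no codas are permitted; onsets are limited to one consonant).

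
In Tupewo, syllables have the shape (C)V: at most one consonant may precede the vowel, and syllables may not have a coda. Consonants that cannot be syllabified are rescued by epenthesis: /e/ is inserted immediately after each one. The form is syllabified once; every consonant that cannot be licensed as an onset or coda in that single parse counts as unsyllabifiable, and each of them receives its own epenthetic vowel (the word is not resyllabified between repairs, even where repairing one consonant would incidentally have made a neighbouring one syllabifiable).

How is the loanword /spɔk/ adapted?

Under (C)V, the unsyllabifiable consonants are /s/, /k/ (no codas are permitted; onsets are limited to one consonant).
Epenthesis after each stranded consonant: /s/ → /se/, /k/ → /ke/.

sepɔke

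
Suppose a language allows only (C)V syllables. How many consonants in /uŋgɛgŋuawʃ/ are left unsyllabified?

4

Syllabifying with onset maximization leaves /ŋ/, /g/, /w/, /ʃ/ stranded (no codas are permitted; onsets are limited to one consonant).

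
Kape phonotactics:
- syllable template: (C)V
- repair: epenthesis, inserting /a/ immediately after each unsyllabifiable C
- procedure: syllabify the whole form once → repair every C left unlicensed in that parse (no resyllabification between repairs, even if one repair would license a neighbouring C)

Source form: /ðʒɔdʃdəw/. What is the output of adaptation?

The consonants /ð/, /d/, /ʃ/, /w/ cannot be parsed into a legal (C)V syllable (no codas are permitted; onsets are limited to one consonant).
Inserting the epenthetic vowel yields /ð/ → /ða/, /d/ → /da/, /ʃ/ → /ʃa/, /w/ → /wa/.

ðaʒɔdaʃadəwa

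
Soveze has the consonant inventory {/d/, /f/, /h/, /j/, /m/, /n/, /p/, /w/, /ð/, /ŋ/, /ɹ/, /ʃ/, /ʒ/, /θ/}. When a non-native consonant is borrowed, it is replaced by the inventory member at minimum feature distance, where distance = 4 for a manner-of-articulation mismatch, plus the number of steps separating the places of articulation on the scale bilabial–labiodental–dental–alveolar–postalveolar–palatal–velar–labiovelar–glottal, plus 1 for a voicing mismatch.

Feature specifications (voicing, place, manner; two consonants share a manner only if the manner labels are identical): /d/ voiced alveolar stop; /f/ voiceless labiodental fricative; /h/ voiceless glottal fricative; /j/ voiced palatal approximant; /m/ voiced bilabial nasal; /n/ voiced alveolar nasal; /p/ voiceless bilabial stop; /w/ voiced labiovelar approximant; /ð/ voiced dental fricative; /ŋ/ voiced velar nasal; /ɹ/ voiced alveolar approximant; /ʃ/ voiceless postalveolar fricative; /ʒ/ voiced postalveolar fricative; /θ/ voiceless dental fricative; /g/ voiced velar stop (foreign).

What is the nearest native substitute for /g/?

/d/ is closest: same manner (stop), place distance 3 (velar→alveolar), same voicing; total 3. Next closest is /ŋ/ at distance 4.

d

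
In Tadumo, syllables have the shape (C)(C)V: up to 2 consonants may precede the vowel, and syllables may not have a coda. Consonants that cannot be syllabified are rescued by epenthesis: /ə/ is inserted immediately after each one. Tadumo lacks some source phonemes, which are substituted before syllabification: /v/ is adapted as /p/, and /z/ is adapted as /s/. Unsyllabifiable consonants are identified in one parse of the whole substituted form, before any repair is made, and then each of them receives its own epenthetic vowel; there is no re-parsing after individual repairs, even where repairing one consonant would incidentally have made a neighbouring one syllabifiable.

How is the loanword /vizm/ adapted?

Substitution: /v/ → /p/, /z/ → /s/, giving /pism/.
The consonants /s/, /m/ cannot be parsed into a legal (C)(C)V syllable (no codas are permitted; onsets may contain at most 2 consonants).
Inserting the epenthetic vowel yields /s/ → /sə/, /m/ → /mə/.

pisəmə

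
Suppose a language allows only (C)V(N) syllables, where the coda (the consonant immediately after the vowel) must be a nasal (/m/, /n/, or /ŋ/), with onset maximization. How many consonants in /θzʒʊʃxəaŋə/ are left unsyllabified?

Under (C)V(N), the unsyllabifiable consonants are /θ/, /z/, /ʃ/ (only a nasal (/m/, /n/, or /ŋ/) is licensed in coda position; onsets are limited to one consonant).

3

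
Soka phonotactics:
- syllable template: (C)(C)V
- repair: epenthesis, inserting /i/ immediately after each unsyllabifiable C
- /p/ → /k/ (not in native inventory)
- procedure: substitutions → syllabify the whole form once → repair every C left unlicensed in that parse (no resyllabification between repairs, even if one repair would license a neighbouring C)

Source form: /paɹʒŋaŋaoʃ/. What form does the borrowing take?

Substitution: /p/ → /k/, giving /kaɹʒŋaŋaoʃ/.
Under (C)(C)V, the unsyllabifiable consonants are /ɹ/, /ʃ/ (no codas are permitted; onsets may contain at most 2 consonants).
Inserting the epenthetic vowel yields /ɹ/ → /ɹi/, /ʃ/ → /ʃi/.

kaɹiʒŋaŋaoʃi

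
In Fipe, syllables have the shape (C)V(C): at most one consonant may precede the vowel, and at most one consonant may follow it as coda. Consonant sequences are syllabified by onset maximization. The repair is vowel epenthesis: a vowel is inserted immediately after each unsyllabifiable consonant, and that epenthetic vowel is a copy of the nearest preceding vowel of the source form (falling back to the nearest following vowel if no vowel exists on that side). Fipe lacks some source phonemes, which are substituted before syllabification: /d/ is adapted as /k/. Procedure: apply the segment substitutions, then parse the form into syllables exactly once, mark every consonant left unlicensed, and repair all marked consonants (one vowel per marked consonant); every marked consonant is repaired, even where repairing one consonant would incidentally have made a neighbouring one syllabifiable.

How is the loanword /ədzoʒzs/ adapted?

əkzoʒzoso

Substitution: /d/ → /k/, giving /əkzoʒzs/.
Under (C)V(C), the unsyllabifiable consonants are /z/, /s/ (at most one coda consonant is licensed; onsets are limited to one consonant).
Epenthesis after each stranded consonant: /z/ → /zo/, /s/ → /so/.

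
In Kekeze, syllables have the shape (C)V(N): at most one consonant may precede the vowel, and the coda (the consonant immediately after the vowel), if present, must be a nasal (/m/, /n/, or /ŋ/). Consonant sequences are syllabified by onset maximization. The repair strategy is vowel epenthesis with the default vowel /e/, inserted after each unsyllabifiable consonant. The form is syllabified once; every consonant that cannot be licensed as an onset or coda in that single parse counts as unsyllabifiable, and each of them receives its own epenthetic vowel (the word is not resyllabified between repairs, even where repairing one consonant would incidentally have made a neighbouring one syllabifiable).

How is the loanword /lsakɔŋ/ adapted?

The consonants /l/ cannot be parsed into a legal (C)V(N) syllable (only a nasal (/m/, /n/, or /ŋ/) is licensed in coda position; onsets are limited to one consonant).
Inserting the epenthetic vowel yields /l/ → /le/.

lesakɔŋ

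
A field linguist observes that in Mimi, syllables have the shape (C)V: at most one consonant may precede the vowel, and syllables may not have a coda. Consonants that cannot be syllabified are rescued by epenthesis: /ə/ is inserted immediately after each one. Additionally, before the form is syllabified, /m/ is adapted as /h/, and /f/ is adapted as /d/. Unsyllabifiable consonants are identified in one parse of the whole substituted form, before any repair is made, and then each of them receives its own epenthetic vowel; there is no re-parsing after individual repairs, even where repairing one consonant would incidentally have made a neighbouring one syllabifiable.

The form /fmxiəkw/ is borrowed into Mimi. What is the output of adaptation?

Substitution: /f/ → /d/, /m/ → /h/, giving /dhxiəkw/.
Syllabifying with onset maximization leaves /d/, /h/, /k/, /w/ stranded (no codas are permitted; onsets are limited to one consonant).
Epenthesis after each stranded consonant: /d/ → /də/, /h/ → /hə/, /k/ → /kə/, /w/ → /wə/.

dəhəxiəkəwə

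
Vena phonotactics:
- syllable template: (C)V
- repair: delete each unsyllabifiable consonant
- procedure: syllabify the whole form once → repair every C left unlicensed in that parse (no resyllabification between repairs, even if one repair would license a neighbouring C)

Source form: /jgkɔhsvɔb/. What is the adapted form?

The consonants /j/, /g/, /h/, /s/, /b/ cannot be parsed into a legal (C)V syllable (no codas are permitted; onsets are limited to one consonant).
Deletion applies to /j/, /g/, /h/, /s/, /b/.

kɔvɔ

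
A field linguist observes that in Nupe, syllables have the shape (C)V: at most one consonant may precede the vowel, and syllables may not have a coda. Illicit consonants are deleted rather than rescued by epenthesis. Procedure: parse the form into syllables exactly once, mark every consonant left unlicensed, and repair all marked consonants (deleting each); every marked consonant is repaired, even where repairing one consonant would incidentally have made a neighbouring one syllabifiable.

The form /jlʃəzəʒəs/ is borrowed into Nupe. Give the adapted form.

Syllabifying with onset maximization leaves /j/, /l/, /s/ stranded (no codas are permitted; onsets are limited to one consonant).
Deleting the stranded consonants removes /j/, /l/, /s/.

ʃəzəʒə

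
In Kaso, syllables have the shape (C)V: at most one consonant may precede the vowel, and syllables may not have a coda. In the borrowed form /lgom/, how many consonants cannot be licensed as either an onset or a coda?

Under (C)V, the unsyllabifiable consonants are /l/, /m/ (no codas are permitted; onsets are limited to one consonant).

2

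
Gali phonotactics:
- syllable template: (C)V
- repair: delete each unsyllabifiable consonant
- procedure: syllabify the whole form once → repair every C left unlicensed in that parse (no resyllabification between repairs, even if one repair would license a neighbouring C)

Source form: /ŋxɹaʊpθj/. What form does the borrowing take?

ɹaʊ

Under (C)V, the unsyllabifiable consonants are /ŋ/, /x/, /p/, /θ/, /j/ (no codas are permitted; onsets are limited to one consonant).
Deleting the stranded consonants removes /ŋ/, /x/, /p/, /θ/, /j/.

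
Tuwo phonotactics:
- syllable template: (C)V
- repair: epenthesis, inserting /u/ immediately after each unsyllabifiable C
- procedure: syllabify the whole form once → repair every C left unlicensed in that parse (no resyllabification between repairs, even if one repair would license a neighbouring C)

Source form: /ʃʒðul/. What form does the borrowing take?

Under (C)V, the unsyllabifiable consonants are /ʃ/, /ʒ/, /l/ (no codas are permitted; onsets are limited to one consonant).
Epenthesis after each stranded consonant: /ʃ/ → /ʃu/, /ʒ/ → /ʒu/, /l/ → /lu/.

ʃuʒuðulu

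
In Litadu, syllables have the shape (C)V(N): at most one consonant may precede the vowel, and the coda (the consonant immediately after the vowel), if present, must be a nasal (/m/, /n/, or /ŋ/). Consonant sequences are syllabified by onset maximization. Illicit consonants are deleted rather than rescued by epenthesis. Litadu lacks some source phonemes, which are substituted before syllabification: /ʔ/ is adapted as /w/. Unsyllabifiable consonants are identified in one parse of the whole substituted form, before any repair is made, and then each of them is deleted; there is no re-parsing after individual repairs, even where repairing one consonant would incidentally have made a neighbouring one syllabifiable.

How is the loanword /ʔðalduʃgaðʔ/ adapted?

Substitution: /ʔ/ → /w/, giving /wðalduʃgaðw/.
Under (C)V(N), the unsyllabifiable consonants are /w/, /l/, /ʃ/, /ð/, /w/ (only a nasal (/m/, /n/, or /ŋ/) is licensed in coda position; onsets are limited to one consonant).
Deleting the stranded consonants removes /w/, /l/, /ʃ/, /ð/, /w/.

ðaduga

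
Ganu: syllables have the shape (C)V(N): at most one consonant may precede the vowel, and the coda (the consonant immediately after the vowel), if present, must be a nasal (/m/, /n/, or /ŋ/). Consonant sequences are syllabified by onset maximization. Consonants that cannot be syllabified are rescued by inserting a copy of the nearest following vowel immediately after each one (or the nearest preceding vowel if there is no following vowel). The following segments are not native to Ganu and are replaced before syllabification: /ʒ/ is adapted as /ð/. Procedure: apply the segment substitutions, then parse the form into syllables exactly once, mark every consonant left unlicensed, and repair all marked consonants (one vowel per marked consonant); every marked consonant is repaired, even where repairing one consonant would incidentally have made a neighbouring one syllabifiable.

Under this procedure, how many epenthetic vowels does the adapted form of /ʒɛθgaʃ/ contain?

After substitution the input is /ðɛθgaʃ/.
The unsyllabifiable consonants are /θ/, /ʃ/; each receives one epenthetic vowel.

2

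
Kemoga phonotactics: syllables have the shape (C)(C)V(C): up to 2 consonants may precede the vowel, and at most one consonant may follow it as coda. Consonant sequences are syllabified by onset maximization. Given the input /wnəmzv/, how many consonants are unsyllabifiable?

2

Under (C)(C)V(C), the unsyllabifiable consonants are /z/, /v/ (at most one coda consonant is licensed; onsets may contain at most 2 consonants).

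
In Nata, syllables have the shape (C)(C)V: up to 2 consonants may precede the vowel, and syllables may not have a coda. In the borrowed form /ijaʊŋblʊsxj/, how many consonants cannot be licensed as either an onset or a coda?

4

The consonants /ŋ/, /s/, /x/, /j/ cannot be parsed into a legal (C)(C)V syllable (no codas are permitted; onsets may contain at most 2 consonants).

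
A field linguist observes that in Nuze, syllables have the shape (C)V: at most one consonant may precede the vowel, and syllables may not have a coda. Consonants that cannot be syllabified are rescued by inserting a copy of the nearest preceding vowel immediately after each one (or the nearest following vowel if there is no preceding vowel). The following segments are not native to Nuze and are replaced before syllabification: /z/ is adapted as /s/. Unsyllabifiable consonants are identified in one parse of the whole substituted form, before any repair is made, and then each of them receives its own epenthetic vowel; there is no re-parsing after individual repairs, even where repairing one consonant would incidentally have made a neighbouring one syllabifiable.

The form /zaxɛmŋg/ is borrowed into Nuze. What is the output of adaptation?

saxɛmɛŋɛgɛ

Substitution: /z/ → /s/, giving /saxɛmŋg/.
The consonants /m/, /ŋ/, /g/ cannot be parsed into a legal (C)V syllable (no codas are permitted; onsets are limited to one consonant).
Each unlicensed consonant becomes the onset of a new syllable: /m/ → /mɛ/, /ŋ/ → /ŋɛ/, /g/ → /gɛ/.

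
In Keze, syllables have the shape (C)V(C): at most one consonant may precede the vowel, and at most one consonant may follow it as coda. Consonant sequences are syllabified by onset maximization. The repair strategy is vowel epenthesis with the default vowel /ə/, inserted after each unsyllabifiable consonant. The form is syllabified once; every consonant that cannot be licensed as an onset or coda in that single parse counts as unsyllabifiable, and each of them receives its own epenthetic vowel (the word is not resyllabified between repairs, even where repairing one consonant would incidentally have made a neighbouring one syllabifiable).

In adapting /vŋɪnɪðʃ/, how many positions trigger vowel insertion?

The unsyllabifiable consonants are /v/, /ʃ/; each receives one epenthetic vowel.

2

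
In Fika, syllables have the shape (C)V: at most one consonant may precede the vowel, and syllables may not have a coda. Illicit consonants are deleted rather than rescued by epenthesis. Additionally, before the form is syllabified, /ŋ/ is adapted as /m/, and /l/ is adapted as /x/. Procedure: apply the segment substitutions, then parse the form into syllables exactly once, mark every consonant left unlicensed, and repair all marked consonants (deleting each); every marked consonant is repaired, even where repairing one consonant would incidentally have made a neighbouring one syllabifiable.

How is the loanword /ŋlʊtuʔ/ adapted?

xʊtu

Substitution: /ŋ/ → /m/, /l/ → /x/, giving /mxʊtuʔ/.
Under (C)V, the unsyllabifiable consonants are /m/, /ʔ/ (no codas are permitted; onsets are limited to one consonant).
Each unlicensed consonant is deleted: /m/, /ʔ/.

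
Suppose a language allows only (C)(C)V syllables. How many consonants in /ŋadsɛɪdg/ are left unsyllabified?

Syllabifying with onset maximization leaves /d/, /g/ stranded (no codas are permitted; onsets may contain at most 2 consonants).

2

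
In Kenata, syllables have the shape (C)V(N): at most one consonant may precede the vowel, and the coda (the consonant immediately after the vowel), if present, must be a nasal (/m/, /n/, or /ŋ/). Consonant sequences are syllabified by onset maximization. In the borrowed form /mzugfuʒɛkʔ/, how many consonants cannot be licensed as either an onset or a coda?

4

The consonants /m/, /g/, /k/, /ʔ/ cannot be parsed into a legal (C)V(N) syllable (only a nasal (/m/, /n/, or /ŋ/) is licensed in coda position; onsets are limited to one consonant).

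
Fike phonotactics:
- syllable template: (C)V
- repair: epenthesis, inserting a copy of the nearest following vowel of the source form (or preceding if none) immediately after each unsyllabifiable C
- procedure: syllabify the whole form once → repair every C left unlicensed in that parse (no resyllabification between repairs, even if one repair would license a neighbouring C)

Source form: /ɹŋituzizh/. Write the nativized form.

ɹiŋituzizihi

Syllabifying with onset maximization leaves /ɹ/, /z/, /h/ stranded (no codas are permitted; onsets are limited to one consonant).
Epenthesis after each stranded consonant: /ɹ/ → /ɹi/, /z/ → /zi/, /h/ → /hi/.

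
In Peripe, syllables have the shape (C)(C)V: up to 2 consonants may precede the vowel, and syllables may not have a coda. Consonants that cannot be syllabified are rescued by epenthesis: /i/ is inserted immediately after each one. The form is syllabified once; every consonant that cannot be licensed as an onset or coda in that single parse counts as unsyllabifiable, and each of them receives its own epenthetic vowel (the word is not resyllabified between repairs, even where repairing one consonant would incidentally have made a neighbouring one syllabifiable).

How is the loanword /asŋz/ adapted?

Syllabifying with onset maximization leaves /s/, /ŋ/, /z/ stranded (no codas are permitted; onsets may contain at most 2 consonants).
Epenthesis after each stranded consonant: /s/ → /si/, /ŋ/ → /ŋi/, /z/ → /zi/.

asiŋizi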